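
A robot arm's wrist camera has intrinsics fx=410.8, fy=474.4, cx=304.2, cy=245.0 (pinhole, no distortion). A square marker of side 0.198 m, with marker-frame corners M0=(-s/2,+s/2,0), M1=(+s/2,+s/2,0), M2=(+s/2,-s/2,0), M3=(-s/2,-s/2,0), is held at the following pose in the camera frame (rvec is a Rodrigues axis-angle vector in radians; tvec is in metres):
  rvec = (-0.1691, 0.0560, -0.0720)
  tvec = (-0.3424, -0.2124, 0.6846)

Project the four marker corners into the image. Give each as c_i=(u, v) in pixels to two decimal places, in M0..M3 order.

c0=(38.93, 169.18) c1=(157.20, 157.24) c2=(156.50, 28.90) c3=(43.88, 42.05)

Intrinsics K: fx=410.8, fy=474.4, cx=304.2, cy=245.0
Marker side s = 0.198 m; corners in marker frame (Z=0):
  M0 = (-0.0990, +0.0990, 0)
  M1 = (+0.0990, +0.0990, 0)
  M2 = (+0.0990, -0.0990, 0)
  M3 = (-0.0990, -0.0990, 0)
rvec = (-0.1691, 0.0560, -0.0720), |rvec| = θ = 0.19213 rad = 11.008°
Rodrigues: sinθ=0.19095, 1−cosθ=0.01840; R = I + sinθ·[k]× + (1−cosθ)·[k]×²:
    [+0.99585 +0.06684 +0.06172]
    [-0.07628 +0.98316 +0.16605]
    [-0.04959 -0.17007 +0.98418]
t = (-0.3424, -0.2124, 0.6846) m
M0: Pc = R·M0+t = (-0.43437, -0.10752, +0.67267); u = 410.8·(-0.43437)/0.67267 + 304.2 = 38.9292, v = 474.4·(-0.10752)/0.67267 + 245.0 = 169.1751
M1: Pc = R·M1+t = (-0.23719, -0.12262, +0.66285); u = 410.8·(-0.23719)/0.66285 + 304.2 = 157.2005, v = 474.4·(-0.12262)/0.66285 + 245.0 = 157.2428
M2: Pc = R·M2+t = (-0.25043, -0.31728, +0.69653); u = 410.8·(-0.25043)/0.69653 + 304.2 = 156.5022, v = 474.4·(-0.31728)/0.69653 + 245.0 = 28.8998
M3: Pc = R·M3+t = (-0.44761, -0.30218, +0.70635); u = 410.8·(-0.44761)/0.70635 + 304.2 = 43.8791, v = 474.4·(-0.30218)/0.70635 + 245.0 = 42.0472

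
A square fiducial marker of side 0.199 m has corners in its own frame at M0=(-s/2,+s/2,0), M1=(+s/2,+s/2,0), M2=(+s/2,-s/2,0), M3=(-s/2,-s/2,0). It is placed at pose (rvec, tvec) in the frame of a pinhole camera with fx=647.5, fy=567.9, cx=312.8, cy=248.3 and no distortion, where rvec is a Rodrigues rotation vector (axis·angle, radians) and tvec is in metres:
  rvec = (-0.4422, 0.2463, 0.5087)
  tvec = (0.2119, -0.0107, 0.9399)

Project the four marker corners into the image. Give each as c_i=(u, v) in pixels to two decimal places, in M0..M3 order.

c0=(365.26, 264.00) c1=(494.35, 318.83) c2=(552.07, 219.72) c3=(427.97, 175.16)

Intrinsics K: fx=647.5, fy=567.9, cx=312.8, cy=248.3
Marker side s = 0.199 m; corners in marker frame (Z=0):
  M0 = (-0.0995, +0.0995, 0)
  M1 = (+0.0995, +0.0995, 0)
  M2 = (+0.0995, -0.0995, 0)
  M3 = (-0.0995, -0.0995, 0)
rvec = (-0.4422, 0.2463, 0.5087), |rvec| = θ = 0.71762 rad = 41.117°
Rodrigues: sinθ=0.65759, 1−cosθ=0.24663; R = I + sinθ·[k]× + (1−cosθ)·[k]×²:
    [+0.84702 -0.51831 +0.11797]
    [+0.41399 +0.78242 +0.46522]
    [-0.33343 -0.34521 +0.87730]
t = (0.2119, -0.0107, 0.9399) m
M0: Pc = R·M0+t = (+0.07605, +0.02596, +0.93873); u = 647.5·(+0.07605)/0.93873 + 312.8 = 365.2565, v = 567.9·(+0.02596)/0.93873 + 248.3 = 264.0045
M1: Pc = R·M1+t = (+0.24461, +0.10834, +0.87238); u = 647.5·(+0.24461)/0.87238 + 312.8 = 494.3534, v = 567.9·(+0.10834)/0.87238 + 248.3 = 318.8293
M2: Pc = R·M2+t = (+0.34775, -0.04736, +0.94107); u = 647.5·(+0.34775)/0.94107 + 312.8 = 552.0676, v = 567.9·(-0.04736)/0.94107 + 248.3 = 219.7205
M3: Pc = R·M3+t = (+0.17919, -0.12974, +1.00742); u = 647.5·(+0.17919)/1.00742 + 312.8 = 427.9727, v = 567.9·(-0.12974)/1.00742 + 248.3 = 175.1619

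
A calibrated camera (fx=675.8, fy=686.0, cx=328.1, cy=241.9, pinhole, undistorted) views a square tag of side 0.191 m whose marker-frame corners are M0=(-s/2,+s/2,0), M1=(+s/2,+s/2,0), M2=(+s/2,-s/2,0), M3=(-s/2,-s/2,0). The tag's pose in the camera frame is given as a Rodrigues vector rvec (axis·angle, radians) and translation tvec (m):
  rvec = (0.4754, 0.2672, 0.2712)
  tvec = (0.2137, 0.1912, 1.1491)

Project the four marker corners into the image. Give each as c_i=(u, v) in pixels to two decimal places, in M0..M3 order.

c0=(387.41, 379.10) c1=(491.18, 418.51) c2=(527.98, 330.27) c3=(414.52, 290.46)

Intrinsics K: fx=675.8, fy=686.0, cx=328.1, cy=241.9
Marker side s = 0.191 m; corners in marker frame (Z=0):
  M0 = (-0.0955, +0.0955, 0)
  M1 = (+0.0955, +0.0955, 0)
  M2 = (+0.0955, -0.0955, 0)
  M3 = (-0.0955, -0.0955, 0)
rvec = (0.4754, 0.2672, 0.2712), |rvec| = θ = 0.60906 rad = 34.896°
Rodrigues: sinθ=0.57209, 1−cosθ=0.17981; R = I + sinθ·[k]× + (1−cosθ)·[k]×²:
    [+0.92974 -0.19317 +0.31348]
    [+0.31632 +0.85480 -0.41142]
    [-0.18849 +0.48167 +0.85584]
t = (0.2137, 0.1912, 1.1491) m
M0: Pc = R·M0+t = (+0.10646, +0.24262, +1.21310); u = 675.8·(+0.10646)/1.21310 + 328.1 = 387.4086, v = 686.0·(+0.24262)/1.21310 + 241.9 = 379.1027
M1: Pc = R·M1+t = (+0.28404, +0.30304, +1.17710); u = 675.8·(+0.28404)/1.17710 + 328.1 = 491.1755, v = 686.0·(+0.30304)/1.17710 + 241.9 = 418.5089
M2: Pc = R·M2+t = (+0.32094, +0.13978, +1.08510); u = 675.8·(+0.32094)/1.08510 + 328.1 = 527.9800, v = 686.0·(+0.13978)/1.08510 + 241.9 = 330.2659
M3: Pc = R·M3+t = (+0.14336, +0.07936, +1.12110); u = 675.8·(+0.14336)/1.12110 + 328.1 = 414.5158, v = 686.0·(+0.07936)/1.12110 + 241.9 = 290.4596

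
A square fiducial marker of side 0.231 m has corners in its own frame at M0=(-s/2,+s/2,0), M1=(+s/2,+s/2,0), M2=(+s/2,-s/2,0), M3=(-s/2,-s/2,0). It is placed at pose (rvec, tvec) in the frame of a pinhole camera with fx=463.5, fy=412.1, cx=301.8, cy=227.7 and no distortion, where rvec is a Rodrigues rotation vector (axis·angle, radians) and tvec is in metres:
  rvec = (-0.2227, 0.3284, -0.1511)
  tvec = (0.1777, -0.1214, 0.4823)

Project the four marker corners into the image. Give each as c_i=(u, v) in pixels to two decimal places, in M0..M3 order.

Intrinsics K: fx=463.5, fy=412.1, cx=301.8, cy=227.7
Marker side s = 0.231 m; corners in marker frame (Z=0):
  M0 = (-0.1155, +0.1155, 0)
  M1 = (+0.1155, +0.1155, 0)
  M2 = (+0.1155, -0.1155, 0)
  M3 = (-0.1155, -0.1155, 0)
rvec = (-0.2227, 0.3284, -0.1511), |rvec| = θ = 0.42459 rad = 24.327°
Rodrigues: sinθ=0.41194, 1−cosθ=0.08879; R = I + sinθ·[k]× + (1−cosθ)·[k]×²:
    [+0.93564 +0.11058 +0.33520]
    [-0.18262 +0.96433 +0.19163]
    [-0.30205 -0.24051 +0.92245]
t = (0.1777, -0.1214, 0.4823) m
M0: Pc = R·M0+t = (+0.08241, +0.01107, +0.48941); u = 463.5·(+0.08241)/0.48941 + 301.8 = 379.8436, v = 412.1·(+0.01107)/0.48941 + 227.7 = 237.0236
M1: Pc = R·M1+t = (+0.29854, -0.03111, +0.41963); u = 463.5·(+0.29854)/0.41963 + 301.8 = 631.5448, v = 412.1·(-0.03111)/0.41963 + 227.7 = 197.1456
M2: Pc = R·M2+t = (+0.27299, -0.25387, +0.47519); u = 463.5·(+0.27299)/0.47519 + 301.8 = 568.0770, v = 412.1·(-0.25387)/0.47519 + 227.7 = 7.5345
M3: Pc = R·M3+t = (+0.05686, -0.21169, +0.54497); u = 463.5·(+0.05686)/0.54497 + 301.8 = 350.1619, v = 412.1·(-0.21169)/0.54497 + 227.7 = 67.6234

c0=(379.84, 237.02) c1=(631.54, 197.15) c2=(568.08, 7.53) c3=(350.16, 67.62)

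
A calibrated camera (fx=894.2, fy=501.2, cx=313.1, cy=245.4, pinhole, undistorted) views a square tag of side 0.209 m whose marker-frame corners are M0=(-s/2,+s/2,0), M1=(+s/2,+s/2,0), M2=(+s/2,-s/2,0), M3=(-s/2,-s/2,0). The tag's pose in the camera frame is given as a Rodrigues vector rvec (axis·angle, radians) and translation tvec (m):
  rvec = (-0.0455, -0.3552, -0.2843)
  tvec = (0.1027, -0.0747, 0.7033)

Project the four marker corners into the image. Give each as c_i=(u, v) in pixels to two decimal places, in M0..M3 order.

Intrinsics K: fx=894.2, fy=501.2, cx=313.1, cy=245.4
Marker side s = 0.209 m; corners in marker frame (Z=0):
  M0 = (-0.1045, +0.1045, 0)
  M1 = (+0.1045, +0.1045, 0)
  M2 = (+0.1045, -0.1045, 0)
  M3 = (-0.1045, -0.1045, 0)
rvec = (-0.0455, -0.3552, -0.2843), |rvec| = θ = 0.45723 rad = 26.198°
Rodrigues: sinθ=0.44147, 1−cosθ=0.10272; R = I + sinθ·[k]× + (1−cosθ)·[k]×²:
    [+0.89829 +0.28244 -0.33660]
    [-0.26656 +0.95927 +0.09355]
    [+0.34931 +0.00569 +0.93699]
t = (0.1027, -0.0747, 0.7033) m
M0: Pc = R·M0+t = (+0.03834, +0.05340, +0.66739); u = 894.2·(+0.03834)/0.66739 + 313.1 = 364.4737, v = 501.2·(+0.05340)/0.66739 + 245.4 = 285.5015
M1: Pc = R·M1+t = (+0.22609, -0.00231, +0.74040); u = 894.2·(+0.22609)/0.74040 + 313.1 = 586.1515, v = 501.2·(-0.00231)/0.74040 + 245.4 = 243.8353
M2: Pc = R·M2+t = (+0.16706, -0.20280, +0.73921); u = 894.2·(+0.16706)/0.73921 + 313.1 = 515.1842, v = 501.2·(-0.20280)/0.73921 + 245.4 = 107.8979
M3: Pc = R·M3+t = (-0.02069, -0.14709, +0.66620); u = 894.2·(-0.02069)/0.66620 + 313.1 = 285.3339, v = 501.2·(-0.14709)/0.66620 + 245.4 = 134.7419

c0=(364.47, 285.50) c1=(586.15, 243.84) c2=(515.18, 107.90) c3=(285.33, 134.74)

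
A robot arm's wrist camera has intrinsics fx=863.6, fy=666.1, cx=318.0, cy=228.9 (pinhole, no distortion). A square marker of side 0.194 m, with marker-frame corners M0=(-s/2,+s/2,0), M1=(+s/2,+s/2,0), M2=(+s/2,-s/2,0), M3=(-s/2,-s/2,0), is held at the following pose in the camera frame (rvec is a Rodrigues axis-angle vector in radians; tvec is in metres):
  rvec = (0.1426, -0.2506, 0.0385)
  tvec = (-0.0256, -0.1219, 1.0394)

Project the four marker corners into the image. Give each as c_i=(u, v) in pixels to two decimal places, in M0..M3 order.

c0=(213.10, 210.82) c1=(368.45, 214.06) c2=(378.60, 92.00) c3=(219.66, 82.78)

Intrinsics K: fx=863.6, fy=666.1, cx=318.0, cy=228.9
Marker side s = 0.194 m; corners in marker frame (Z=0):
  M0 = (-0.0970, +0.0970, 0)
  M1 = (+0.0970, +0.0970, 0)
  M2 = (+0.0970, -0.0970, 0)
  M3 = (-0.0970, -0.0970, 0)
rvec = (0.1426, -0.2506, 0.0385), |rvec| = θ = 0.29089 rad = 16.667°
Rodrigues: sinθ=0.28681, 1−cosθ=0.04201; R = I + sinθ·[k]× + (1−cosθ)·[k]×²:
    [+0.96808 -0.05570 -0.24435]
    [+0.02022 +0.98917 -0.14539]
    [+0.24981 +0.13581 +0.95872]
t = (-0.0256, -0.1219, 1.0394) m
M0: Pc = R·M0+t = (-0.12491, -0.02791, +1.02834); u = 863.6·(-0.12491)/1.02834 + 318.0 = 213.1031, v = 666.1·(-0.02791)/1.02834 + 228.9 = 210.8204
M1: Pc = R·M1+t = (+0.06290, -0.02399, +1.07680); u = 863.6·(+0.06290)/1.07680 + 318.0 = 368.4469, v = 666.1·(-0.02399)/1.07680 + 228.9 = 214.0603
M2: Pc = R·M2+t = (+0.07371, -0.21589, +1.05046); u = 863.6·(+0.07371)/1.05046 + 318.0 = 378.5960, v = 666.1·(-0.21589)/1.05046 + 228.9 = 92.0043
M3: Pc = R·M3+t = (-0.11410, -0.21981, +1.00200); u = 863.6·(-0.11410)/1.00200 + 318.0 = 219.6585, v = 666.1·(-0.21981)/1.00200 + 228.9 = 82.7759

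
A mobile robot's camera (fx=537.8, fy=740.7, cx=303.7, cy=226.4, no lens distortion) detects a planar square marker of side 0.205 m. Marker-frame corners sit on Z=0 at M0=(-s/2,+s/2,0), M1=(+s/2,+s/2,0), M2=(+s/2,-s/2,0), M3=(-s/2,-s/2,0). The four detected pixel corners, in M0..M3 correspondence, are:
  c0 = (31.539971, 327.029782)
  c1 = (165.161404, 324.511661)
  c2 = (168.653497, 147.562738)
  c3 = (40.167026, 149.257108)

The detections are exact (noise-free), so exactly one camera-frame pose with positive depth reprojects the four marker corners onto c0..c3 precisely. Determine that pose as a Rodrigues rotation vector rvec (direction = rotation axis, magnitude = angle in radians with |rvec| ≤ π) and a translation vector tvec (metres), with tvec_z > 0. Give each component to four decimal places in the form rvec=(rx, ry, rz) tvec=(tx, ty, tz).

rvec=(-0.1619, -0.0163, -0.0128) tvec=(-0.3183, 0.0102, 0.8469)

Intrinsics K: fx=537.8, fy=740.7, cx=303.7, cy=226.4
Marker side s = 0.205 m; corners in marker frame (Z=0):
  M0 = (-0.1025, +0.1025, 0)
  M1 = (+0.1025, +0.1025, 0)
  M2 = (+0.1025, -0.1025, 0)
  M3 = (-0.1025, -0.1025, 0)
Detected image corners:
  c0 = (31.539971, 327.029782) px
  c1 = (165.161404, 324.511661) px
  c2 = (168.653497, 147.562738) px
  c3 = (40.167026, 149.257108) px
Planar DLT: solve 8×8 A·h = b for H (H[2,2]=1):
  H  [+641.11132 -48.81414 +101.57654]
  H  [-5.39916 +820.07850 +235.35935]
  H  [+0.02040 -0.19019 +1.00000]
B = K⁻¹H; ‖b₁‖=1.180835, ‖b₂‖=1.180835; λ = 2/(‖b₁‖+‖b₂‖) = 0.846858, sign → tz>0 ⇒ λ=+0.846858
r₁ = λ·B[:,0] = (+0.99979,-0.01145,+0.01727); r₂ = λ·B[:,1] = (+0.01409,+0.98684,-0.16106)
r₃ = r₁×r₂ = (-0.01520,+0.16127,+0.98679); SVD([r₁ r₂ r₃]) → R = UVᵀ:
  R  [+0.99979 +0.01409 -0.01520]
  R  [-0.01145 +0.98684 +0.16127]
  R  [+0.01727 -0.16106 +0.98679]
t = (-0.31828, +0.01024, +0.84686) m
tr R = 2.973422; θ = arccos((tr R − 1)/2) = 0.163209 rad = 9.351°
axis k = ((R−Rᵀ)₃₂, (R−Rᵀ)₁₃, (R−Rᵀ)₂₁) / (2 sinθ) = (-0.991885, -0.099934, -0.078592)
rvec = θ·k = (-0.161885, -0.016310, -0.012827)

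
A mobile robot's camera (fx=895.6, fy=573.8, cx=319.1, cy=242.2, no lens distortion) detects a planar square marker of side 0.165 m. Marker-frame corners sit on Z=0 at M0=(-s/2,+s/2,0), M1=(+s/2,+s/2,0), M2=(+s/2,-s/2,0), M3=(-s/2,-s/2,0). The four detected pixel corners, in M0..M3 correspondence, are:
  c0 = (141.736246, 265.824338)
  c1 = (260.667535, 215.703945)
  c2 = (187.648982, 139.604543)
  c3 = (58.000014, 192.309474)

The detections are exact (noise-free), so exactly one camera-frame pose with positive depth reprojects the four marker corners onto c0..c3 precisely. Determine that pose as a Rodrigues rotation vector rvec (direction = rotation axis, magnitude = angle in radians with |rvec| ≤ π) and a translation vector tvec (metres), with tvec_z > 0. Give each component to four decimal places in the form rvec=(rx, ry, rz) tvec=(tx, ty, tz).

rvec=(0.4348, -0.2414, -0.5524) tvec=(-0.1742, -0.0660, 1.0062)

Intrinsics K: fx=895.6, fy=573.8, cx=319.1, cy=242.2
Marker side s = 0.165 m; corners in marker frame (Z=0):
  M0 = (-0.0825, +0.0825, 0)
  M1 = (+0.0825, +0.0825, 0)
  M2 = (+0.0825, -0.0825, 0)
  M3 = (-0.0825, -0.0825, 0)
Detected image corners:
  c0 = (141.736246, 265.824338) px
  c1 = (260.667535, 215.703945) px
  c2 = (187.648982, 139.604543) px
  c3 = (58.000014, 192.309474) px
Planar DLT: solve 8×8 A·h = b for H (H[2,2]=1):
  H  [+768.97975 +548.72865 +164.02555]
  H  [-290.04612 +546.32227 +204.54829]
  H  [+0.10450 +0.45672 +1.00000]
B = K⁻¹H; ‖b₁‖=0.993805, ‖b₂‖=0.993805; λ = 2/(‖b₁‖+‖b₂‖) = 1.006234, sign → tz>0 ⇒ λ=+1.006234
r₁ = λ·B[:,0] = (+0.82651,-0.55302,+0.10515); r₂ = λ·B[:,1] = (+0.45277,+0.76407,+0.45956)
r₃ = r₁×r₂ = (-0.33449,-0.33222,+0.88190); SVD([r₁ r₂ r₃]) → R = UVᵀ:
  R  [+0.82651 +0.45277 -0.33449]
  R  [-0.55302 +0.76407 -0.33222]
  R  [+0.10515 +0.45956 +0.88190]
t = (-0.17423, -0.06603, +1.00623) m
tr R = 2.472473; θ = arccos((tr R − 1)/2) = 0.743304 rad = 42.588°
axis k = ((R−Rᵀ)₃₂, (R−Rᵀ)₁₃, (R−Rᵀ)₂₁) / (2 sinθ) = (+0.585016, -0.324827, -0.743131)
rvec = θ·k = (+0.434845, -0.241445, -0.552372)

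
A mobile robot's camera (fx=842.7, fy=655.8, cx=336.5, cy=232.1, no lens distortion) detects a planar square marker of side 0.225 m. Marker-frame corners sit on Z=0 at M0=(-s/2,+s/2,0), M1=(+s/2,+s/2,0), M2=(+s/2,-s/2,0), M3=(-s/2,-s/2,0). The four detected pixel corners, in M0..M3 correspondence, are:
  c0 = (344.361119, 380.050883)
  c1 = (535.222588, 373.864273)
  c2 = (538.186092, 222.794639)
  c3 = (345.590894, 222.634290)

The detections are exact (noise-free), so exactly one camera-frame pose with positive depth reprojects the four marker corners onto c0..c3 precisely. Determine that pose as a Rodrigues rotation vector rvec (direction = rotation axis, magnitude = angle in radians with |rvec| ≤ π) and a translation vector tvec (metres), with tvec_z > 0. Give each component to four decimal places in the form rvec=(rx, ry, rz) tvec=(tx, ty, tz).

Intrinsics K: fx=842.7, fy=655.8, cx=336.5, cy=232.1
Marker side s = 0.225 m; corners in marker frame (Z=0):
  M0 = (-0.1125, +0.1125, 0)
  M1 = (+0.1125, +0.1125, 0)
  M2 = (+0.1125, -0.1125, 0)
  M3 = (-0.1125, -0.1125, 0)
Detected image corners:
  c0 = (344.361119, 380.050883) px
  c1 = (535.222588, 373.864273) px
  c2 = (538.186092, 222.794639) px
  c3 = (345.590894, 222.634290) px
Planar DLT: solve 8×8 A·h = b for H (H[2,2]=1):
  H  [+933.09397 +9.20474 +442.81645]
  H  [+41.62394 +697.88606 +300.17101]
  H  [+0.18371 +0.04220 +1.00000]
B = K⁻¹H; ‖b₁‖=1.050105, ‖b₂‖=1.050105; λ = 2/(‖b₁‖+‖b₂‖) = 0.952285, sign → tz>0 ⇒ λ=+0.952285
r₁ = λ·B[:,0] = (+0.98458,-0.00147,+0.17494); r₂ = λ·B[:,1] = (-0.00564,+0.99918,+0.04018)
r₃ = r₁×r₂ = (-0.17486,-0.04055,+0.98376); SVD([r₁ r₂ r₃]) → R = UVᵀ:
  R  [+0.98458 -0.00564 -0.17486]
  R  [-0.00147 +0.99918 -0.04055]
  R  [+0.17494 +0.04018 +0.98376]
t = (+0.12014, +0.09885, +0.95229) m
tr R = 2.967512; θ = arccos((tr R − 1)/2) = 0.180490 rad = 10.341°
axis k = ((R−Rᵀ)₃₂, (R−Rᵀ)₁₃, (R−Rᵀ)₂₁) / (2 sinθ) = (+0.224882, -0.974317, +0.011617)
rvec = θ·k = (+0.040589, -0.175854, +0.002097)

rvec=(0.0406, -0.1759, 0.0021) tvec=(0.1201, 0.0988, 0.9523)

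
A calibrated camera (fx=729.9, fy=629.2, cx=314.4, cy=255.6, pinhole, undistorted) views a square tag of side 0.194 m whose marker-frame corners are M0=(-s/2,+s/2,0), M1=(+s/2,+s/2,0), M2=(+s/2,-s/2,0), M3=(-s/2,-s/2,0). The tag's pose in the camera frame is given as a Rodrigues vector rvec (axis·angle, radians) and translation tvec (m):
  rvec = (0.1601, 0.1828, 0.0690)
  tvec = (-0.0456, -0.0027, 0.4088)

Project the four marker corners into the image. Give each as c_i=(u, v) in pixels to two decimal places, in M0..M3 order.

c0=(73.24, 376.37) c1=(393.78, 411.24) c2=(420.77, 104.59) c3=(73.00, 92.45)

Intrinsics K: fx=729.9, fy=629.2, cx=314.4, cy=255.6
Marker side s = 0.194 m; corners in marker frame (Z=0):
  M0 = (-0.0970, +0.0970, 0)
  M1 = (+0.0970, +0.0970, 0)
  M2 = (+0.0970, -0.0970, 0)
  M3 = (-0.0970, -0.0970, 0)
rvec = (0.1601, 0.1828, 0.0690), |rvec| = θ = 0.25260 rad = 14.473°
Rodrigues: sinθ=0.24993, 1−cosθ=0.03174; R = I + sinθ·[k]× + (1−cosθ)·[k]×²:
    [+0.98101 -0.05371 +0.18636]
    [+0.08282 +0.98488 -0.15213]
    [-0.17537 +0.16468 +0.97063]
t = (-0.0456, -0.0027, 0.4088) m
M0: Pc = R·M0+t = (-0.14597, +0.08480, +0.44178); u = 729.9·(-0.14597)/0.44178 + 314.4 = 73.2363, v = 629.2·(+0.08480)/0.44178 + 255.6 = 376.3740
M1: Pc = R·M1+t = (+0.04435, +0.10087, +0.40776); u = 729.9·(+0.04435)/0.40776 + 314.4 = 393.7836, v = 629.2·(+0.10087)/0.40776 + 255.6 = 411.2443
M2: Pc = R·M2+t = (+0.05477, -0.09020, +0.37582); u = 729.9·(+0.05477)/0.37582 + 314.4 = 420.7699, v = 629.2·(-0.09020)/0.37582 + 255.6 = 104.5852
M3: Pc = R·M3+t = (-0.13555, -0.10627, +0.40984); u = 729.9·(-0.13555)/0.40984 + 314.4 = 72.9955, v = 629.2·(-0.10627)/0.40984 + 255.6 = 92.4532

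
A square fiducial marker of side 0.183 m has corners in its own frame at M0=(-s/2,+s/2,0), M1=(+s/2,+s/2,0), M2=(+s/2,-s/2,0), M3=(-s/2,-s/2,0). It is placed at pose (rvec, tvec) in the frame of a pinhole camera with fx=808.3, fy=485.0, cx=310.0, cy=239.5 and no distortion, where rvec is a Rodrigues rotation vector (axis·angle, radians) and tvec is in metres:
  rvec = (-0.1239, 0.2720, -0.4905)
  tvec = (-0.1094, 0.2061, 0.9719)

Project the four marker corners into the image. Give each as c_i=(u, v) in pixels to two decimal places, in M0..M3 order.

c0=(189.14, 403.55) c1=(317.83, 365.24) c2=(249.15, 280.62) c3=(127.54, 321.16)

Intrinsics K: fx=808.3, fy=485.0, cx=310.0, cy=239.5
Marker side s = 0.183 m; corners in marker frame (Z=0):
  M0 = (-0.0915, +0.0915, 0)
  M1 = (+0.0915, +0.0915, 0)
  M2 = (+0.0915, -0.0915, 0)
  M3 = (-0.0915, -0.0915, 0)
rvec = (-0.1239, 0.2720, -0.4905), |rvec| = θ = 0.57439 rad = 32.910°
Rodrigues: sinθ=0.54332, 1−cosθ=0.16048; R = I + sinθ·[k]× + (1−cosθ)·[k]×²:
    [+0.84699 +0.44758 +0.28685]
    [-0.48036 +0.87551 +0.05230]
    [-0.22773 -0.18209 +0.95655]
t = (-0.1094, 0.2061, 0.9719) m
M0: Pc = R·M0+t = (-0.14595, +0.33016, +0.97608); u = 808.3·(-0.14595)/0.97608 + 310.0 = 189.1402, v = 485.0·(+0.33016)/0.97608 + 239.5 = 403.5536
M1: Pc = R·M1+t = (+0.00905, +0.24226, +0.93440); u = 808.3·(+0.00905)/0.93440 + 310.0 = 317.8312, v = 485.0·(+0.24226)/0.93440 + 239.5 = 365.2427
M2: Pc = R·M2+t = (-0.07285, +0.08204, +0.96772); u = 808.3·(-0.07285)/0.96772 + 310.0 = 249.1483, v = 485.0·(+0.08204)/0.96772 + 239.5 = 280.6153
M3: Pc = R·M3+t = (-0.22785, +0.16994, +1.00940); u = 808.3·(-0.22785)/1.00940 + 310.0 = 127.5413, v = 485.0·(+0.16994)/1.00940 + 239.5 = 321.1554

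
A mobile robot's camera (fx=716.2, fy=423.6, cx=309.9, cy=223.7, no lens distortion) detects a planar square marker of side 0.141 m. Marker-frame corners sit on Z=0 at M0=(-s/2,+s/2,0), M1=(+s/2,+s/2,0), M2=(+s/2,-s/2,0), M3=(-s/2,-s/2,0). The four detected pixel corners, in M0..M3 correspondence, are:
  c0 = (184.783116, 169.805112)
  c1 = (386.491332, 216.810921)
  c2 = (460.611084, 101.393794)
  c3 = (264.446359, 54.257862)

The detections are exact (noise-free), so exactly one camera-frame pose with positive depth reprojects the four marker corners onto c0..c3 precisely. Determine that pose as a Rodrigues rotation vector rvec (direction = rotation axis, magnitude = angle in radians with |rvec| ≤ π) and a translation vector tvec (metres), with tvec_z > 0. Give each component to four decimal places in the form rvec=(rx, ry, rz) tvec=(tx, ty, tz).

rvec=(-0.0718, -0.0505, 0.3717) tvec=(0.0100, -0.0988, 0.4721)

Intrinsics K: fx=716.2, fy=423.6, cx=309.9, cy=223.7
Marker side s = 0.141 m; corners in marker frame (Z=0):
  M0 = (-0.0705, +0.0705, 0)
  M1 = (+0.0705, +0.0705, 0)
  M2 = (+0.0705, -0.0705, 0)
  M3 = (-0.0705, -0.0705, 0)
Detected image corners:
  c0 = (184.783116, 169.805112) px
  c1 = (386.491332, 216.810921) px
  c2 = (460.611084, 101.393794) px
  c3 = (264.446359, 54.257862) px
Planar DLT: solve 8×8 A·h = b for H (H[2,2]=1):
  H  [+1435.45450 -599.69000 +325.07491]
  H  [+344.21151 +796.23639 +135.00970]
  H  [+0.07649 -0.16806 +1.00000]
B = K⁻¹H; ‖b₁‖=2.118401, ‖b₂‖=2.118401; λ = 2/(‖b₁‖+‖b₂‖) = 0.472054, sign → tz>0 ⇒ λ=+0.472054
r₁ = λ·B[:,0] = (+0.93050,+0.36452,+0.03611); r₂ = λ·B[:,1] = (-0.36093,+0.92921,-0.07933)
r₃ = r₁×r₂ = (-0.06247,+0.06079,+0.99619); SVD([r₁ r₂ r₃]) → R = UVᵀ:
  R  [+0.93050 -0.36093 -0.06247]
  R  [+0.36452 +0.92921 +0.06079]
  R  [+0.03611 -0.07933 +0.99619]
t = (+0.01000, -0.09884, +0.47205) m
tr R = 2.855902; θ = arccos((tr R − 1)/2) = 0.381920 rad = 21.882°
axis k = ((R−Rᵀ)₃₂, (R−Rᵀ)₁₃, (R−Rᵀ)₂₁) / (2 sinθ) = (-0.187981, -0.132252, +0.973228)
rvec = θ·k = (-0.071794, -0.050510, +0.371695)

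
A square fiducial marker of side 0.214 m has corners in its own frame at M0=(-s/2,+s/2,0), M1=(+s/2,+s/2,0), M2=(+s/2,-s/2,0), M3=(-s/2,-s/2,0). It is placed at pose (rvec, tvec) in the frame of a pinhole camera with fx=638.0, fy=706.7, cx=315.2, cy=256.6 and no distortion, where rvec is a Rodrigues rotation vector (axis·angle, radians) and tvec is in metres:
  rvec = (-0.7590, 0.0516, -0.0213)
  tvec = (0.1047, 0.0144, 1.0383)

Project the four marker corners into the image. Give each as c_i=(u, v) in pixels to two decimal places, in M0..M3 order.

c0=(313.84, 326.68) c1=(455.76, 321.32) c2=(436.99, 213.68) c3=(313.94, 219.15)

Intrinsics K: fx=638.0, fy=706.7, cx=315.2, cy=256.6
Marker side s = 0.214 m; corners in marker frame (Z=0):
  M0 = (-0.1070, +0.1070, 0)
  M1 = (+0.1070, +0.1070, 0)
  M2 = (+0.1070, -0.1070, 0)
  M3 = (-0.1070, -0.1070, 0)
rvec = (-0.7590, 0.0516, -0.0213), |rvec| = θ = 0.76105 rad = 43.605°
Rodrigues: sinθ=0.68968, 1−cosθ=0.27589; R = I + sinθ·[k]× + (1−cosθ)·[k]×²:
    [+0.99852 +0.00065 +0.05446]
    [-0.03796 +0.72538 +0.68730]
    [-0.03906 -0.68835 +0.72433]
t = (0.1047, 0.0144, 1.0383) m
M0: Pc = R·M0+t = (-0.00207, +0.09608, +0.96883); u = 638.0·(-0.00207)/0.96883 + 315.2 = 313.8356, v = 706.7·(+0.09608)/0.96883 + 256.6 = 326.6825
M1: Pc = R·M1+t = (+0.21161, +0.08795, +0.96047); u = 638.0·(+0.21161)/0.96047 + 315.2 = 455.7644, v = 706.7·(+0.08795)/0.96047 + 256.6 = 321.3156
M2: Pc = R·M2+t = (+0.21147, -0.06728, +1.10777); u = 638.0·(+0.21147)/1.10777 + 315.2 = 436.9930, v = 706.7·(-0.06728)/1.10777 + 256.6 = 213.6808
M3: Pc = R·M3+t = (-0.00221, -0.05915, +1.11613); u = 638.0·(-0.00221)/1.11613 + 315.2 = 313.9365, v = 706.7·(-0.05915)/1.11613 + 256.6 = 219.1454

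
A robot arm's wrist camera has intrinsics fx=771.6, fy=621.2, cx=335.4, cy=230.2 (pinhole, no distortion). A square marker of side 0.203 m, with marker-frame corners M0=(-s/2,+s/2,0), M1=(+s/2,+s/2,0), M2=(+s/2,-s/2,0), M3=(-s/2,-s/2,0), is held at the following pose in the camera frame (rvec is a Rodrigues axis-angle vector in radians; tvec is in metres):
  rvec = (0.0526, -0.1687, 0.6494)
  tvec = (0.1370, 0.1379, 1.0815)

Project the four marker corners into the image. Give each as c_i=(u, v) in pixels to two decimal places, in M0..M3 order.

Intrinsics K: fx=771.6, fy=621.2, cx=335.4, cy=230.2
Marker side s = 0.203 m; corners in marker frame (Z=0):
  M0 = (-0.1015, +0.1015, 0)
  M1 = (+0.1015, +0.1015, 0)
  M2 = (+0.1015, -0.1015, 0)
  M3 = (-0.1015, -0.1015, 0)
rvec = (0.0526, -0.1687, 0.6494), |rvec| = θ = 0.67301 rad = 38.561°
Rodrigues: sinθ=0.62335, 1−cosθ=0.21805; R = I + sinθ·[k]× + (1−cosθ)·[k]×²:
    [+0.78328 -0.60575 -0.13981]
    [+0.59720 +0.79565 -0.10146]
    [+0.17269 -0.00402 +0.98497]
t = (0.1370, 0.1379, 1.0815) m
M0: Pc = R·M0+t = (-0.00399, +0.15804, +1.06356); u = 771.6·(-0.00399)/1.06356 + 335.4 = 332.5082, v = 621.2·(+0.15804)/1.06356 + 230.2 = 322.5084
M1: Pc = R·M1+t = (+0.15502, +0.27927, +1.09862); u = 771.6·(+0.15502)/1.09862 + 335.4 = 444.2757, v = 621.2·(+0.27927)/1.09862 + 230.2 = 388.1119
M2: Pc = R·M2+t = (+0.27799, +0.11776, +1.09944); u = 771.6·(+0.27799)/1.09944 + 335.4 = 530.4945, v = 621.2·(+0.11776)/1.09944 + 230.2 = 296.7351
M3: Pc = R·M3+t = (+0.11898, -0.00347, +1.06438); u = 771.6·(+0.11898)/1.06438 + 335.4 = 421.6524, v = 621.2·(-0.00347)/1.06438 + 230.2 = 228.1723

c0=(332.51, 322.51) c1=(444.28, 388.11) c2=(530.49, 296.74) c3=(421.65, 228.17)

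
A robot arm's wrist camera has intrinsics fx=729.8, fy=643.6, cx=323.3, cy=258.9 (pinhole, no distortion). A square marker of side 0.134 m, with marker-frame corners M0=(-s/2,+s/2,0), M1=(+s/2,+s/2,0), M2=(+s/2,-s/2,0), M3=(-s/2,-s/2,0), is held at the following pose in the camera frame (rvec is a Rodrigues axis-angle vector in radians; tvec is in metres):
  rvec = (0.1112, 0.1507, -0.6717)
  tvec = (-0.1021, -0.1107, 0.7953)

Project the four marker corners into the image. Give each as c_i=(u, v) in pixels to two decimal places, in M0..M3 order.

c0=(222.58, 244.84) c1=(315.55, 177.54) c2=(236.92, 90.82) c3=(145.40, 161.26)

Intrinsics K: fx=729.8, fy=643.6, cx=323.3, cy=258.9
Marker side s = 0.134 m; corners in marker frame (Z=0):
  M0 = (-0.0670, +0.0670, 0)
  M1 = (+0.0670, +0.0670, 0)
  M2 = (+0.0670, -0.0670, 0)
  M3 = (-0.0670, -0.0670, 0)
rvec = (0.1112, 0.1507, -0.6717), |rvec| = θ = 0.69732 rad = 39.954°
Rodrigues: sinθ=0.64217, 1−cosθ=0.23343; R = I + sinθ·[k]× + (1−cosθ)·[k]×²:
    [+0.77250 +0.62662 +0.10292]
    [-0.61053 +0.77747 -0.15100]
    [-0.17464 +0.05381 +0.98316]
t = (-0.1021, -0.1107, 0.7953) m
M0: Pc = R·M0+t = (-0.11187, -0.01770, +0.81061); u = 729.8·(-0.11187)/0.81061 + 323.3 = 222.5780, v = 643.6·(-0.01770)/0.81061 + 258.9 = 244.8432
M1: Pc = R·M1+t = (-0.00836, -0.09951, +0.78720); u = 729.8·(-0.00836)/0.78720 + 323.3 = 315.5505, v = 643.6·(-0.09951)/0.78720 + 258.9 = 177.5389
M2: Pc = R·M2+t = (-0.09233, -0.20370, +0.77999); u = 729.8·(-0.09233)/0.77999 + 323.3 = 236.9156, v = 643.6·(-0.20370)/0.77999 + 258.9 = 90.8237
M3: Pc = R·M3+t = (-0.19584, -0.12189, +0.80340); u = 729.8·(-0.19584)/0.80340 + 323.3 = 145.3992, v = 643.6·(-0.12189)/0.80340 + 258.9 = 161.2579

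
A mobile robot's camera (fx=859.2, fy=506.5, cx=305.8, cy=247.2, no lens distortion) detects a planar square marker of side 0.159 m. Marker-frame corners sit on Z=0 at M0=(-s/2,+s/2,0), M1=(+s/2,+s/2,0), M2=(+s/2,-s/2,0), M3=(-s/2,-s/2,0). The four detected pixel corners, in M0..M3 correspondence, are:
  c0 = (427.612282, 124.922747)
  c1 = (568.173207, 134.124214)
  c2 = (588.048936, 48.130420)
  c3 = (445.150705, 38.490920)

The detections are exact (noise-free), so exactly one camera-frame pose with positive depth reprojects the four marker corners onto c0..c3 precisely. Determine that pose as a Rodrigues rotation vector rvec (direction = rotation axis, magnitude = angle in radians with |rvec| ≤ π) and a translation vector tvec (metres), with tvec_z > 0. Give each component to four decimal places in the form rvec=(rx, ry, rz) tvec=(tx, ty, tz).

rvec=(0.1026, -0.0140, 0.1065) tvec=(0.2237, -0.3021, 0.9540)

Intrinsics K: fx=859.2, fy=506.5, cx=305.8, cy=247.2
Marker side s = 0.159 m; corners in marker frame (Z=0):
  M0 = (-0.0795, +0.0795, 0)
  M1 = (+0.0795, +0.0795, 0)
  M2 = (+0.0795, -0.0795, 0)
  M3 = (-0.0795, -0.0795, 0)
Detected image corners:
  c0 = (427.612282, 124.922747) px
  c1 = (568.173207, 134.124214) px
  c2 = (588.048936, 48.130420) px
  c3 = (445.150705, 38.490920) px
Planar DLT: solve 8×8 A·h = b for H (H[2,2]=1):
  H  [+901.63031 -63.69438 +507.28169]
  H  [+60.99339 +551.41166 +86.78932]
  H  [+0.02033 +0.10640 +1.00000]
B = K⁻¹H; ‖b₁‖=1.048187, ‖b₂‖=1.048187; λ = 2/(‖b₁‖+‖b₂‖) = 0.954028, sign → tz>0 ⇒ λ=+0.954028
r₁ = λ·B[:,0] = (+0.99424,+0.10542,+0.01939); r₂ = λ·B[:,1] = (-0.10685,+0.98908,+0.10151)
r₃ = r₁×r₂ = (-0.00848,-0.10300,+0.99465); SVD([r₁ r₂ r₃]) → R = UVᵀ:
  R  [+0.99424 -0.10685 -0.00848]
  R  [+0.10542 +0.98908 -0.10300]
  R  [+0.01939 +0.10151 +0.99465]
t = (+0.22372, -0.30214, +0.95403) m
tr R = 2.977963; θ = arccos((tr R − 1)/2) = 0.148584 rad = 8.513°
axis k = ((R−Rᵀ)₃₂, (R−Rᵀ)₁₃, (R−Rᵀ)₂₁) / (2 sinθ) = (+0.690731, -0.094147, +0.716956)
rvec = θ·k = (+0.102631, -0.013989, +0.106528)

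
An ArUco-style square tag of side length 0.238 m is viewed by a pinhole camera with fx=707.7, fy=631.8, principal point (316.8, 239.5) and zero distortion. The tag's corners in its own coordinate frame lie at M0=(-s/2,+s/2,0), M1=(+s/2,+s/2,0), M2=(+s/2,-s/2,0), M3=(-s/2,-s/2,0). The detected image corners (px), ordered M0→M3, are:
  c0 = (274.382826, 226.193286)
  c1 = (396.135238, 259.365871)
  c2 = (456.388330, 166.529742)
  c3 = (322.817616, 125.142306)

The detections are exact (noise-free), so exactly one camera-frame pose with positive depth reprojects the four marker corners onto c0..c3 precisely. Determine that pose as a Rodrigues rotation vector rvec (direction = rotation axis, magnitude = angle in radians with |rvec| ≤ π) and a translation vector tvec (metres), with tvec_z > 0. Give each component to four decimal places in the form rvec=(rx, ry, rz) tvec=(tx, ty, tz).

rvec=(0.6427, -0.1184, 0.3523) tvec=(0.0782, -0.0811, 1.2171)

Intrinsics K: fx=707.7, fy=631.8, cx=316.8, cy=239.5
Marker side s = 0.238 m; corners in marker frame (Z=0):
  M0 = (-0.1190, +0.1190, 0)
  M1 = (+0.1190, +0.1190, 0)
  M2 = (+0.1190, -0.1190, 0)
  M3 = (-0.1190, -0.1190, 0)
Detected image corners:
  c0 = (274.382826, 226.193286) px
  c1 = (396.135238, 259.365871) px
  c2 = (456.388330, 166.529742) px
  c3 = (322.817616, 125.142306) px
Planar DLT: solve 8×8 A·h = b for H (H[2,2]=1):
  H  [+599.32323 -60.51192 +362.27673]
  H  [+190.15884 +497.21691 +197.38063]
  H  [+0.17742 +0.46450 +1.00000]
B = K⁻¹H; ‖b₁‖=0.821625, ‖b₂‖=0.821625; λ = 2/(‖b₁‖+‖b₂‖) = 1.217101, sign → tz>0 ⇒ λ=+1.217101
r₁ = λ·B[:,0] = (+0.93405,+0.28447,+0.21594); r₂ = λ·B[:,1] = (-0.35714,+0.74353,+0.56534)
r₃ = r₁×r₂ = (+0.00026,-0.60518,+0.79609); SVD([r₁ r₂ r₃]) → R = UVᵀ:
  R  [+0.93405 -0.35714 +0.00026]
  R  [+0.28447 +0.74353 -0.60518]
  R  [+0.21594 +0.56534 +0.79609]
t = (+0.07821, -0.08114, +1.21710) m
tr R = 2.473675; θ = arccos((tr R − 1)/2) = 0.742416 rad = 42.537°
axis k = ((R−Rᵀ)₃₂, (R−Rᵀ)₁₃, (R−Rᵀ)₂₁) / (2 sinθ) = (+0.865677, -0.159507, +0.474512)
rvec = θ·k = (+0.642692, -0.118420, +0.352285)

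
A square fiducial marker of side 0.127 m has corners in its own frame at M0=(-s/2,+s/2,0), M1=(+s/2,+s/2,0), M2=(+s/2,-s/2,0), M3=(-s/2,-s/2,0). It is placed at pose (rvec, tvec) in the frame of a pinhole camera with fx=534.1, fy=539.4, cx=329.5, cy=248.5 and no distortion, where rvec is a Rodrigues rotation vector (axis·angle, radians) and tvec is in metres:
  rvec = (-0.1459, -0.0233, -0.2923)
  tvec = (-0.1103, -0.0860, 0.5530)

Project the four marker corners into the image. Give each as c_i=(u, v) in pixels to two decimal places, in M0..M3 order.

Intrinsics K: fx=534.1, fy=539.4, cx=329.5, cy=248.5
Marker side s = 0.127 m; corners in marker frame (Z=0):
  M0 = (-0.0635, +0.0635, 0)
  M1 = (+0.0635, +0.0635, 0)
  M2 = (+0.0635, -0.0635, 0)
  M3 = (-0.0635, -0.0635, 0)
rvec = (-0.1459, -0.0233, -0.2923), |rvec| = θ = 0.32752 rad = 18.765°
Rodrigues: sinθ=0.32170, 1−cosθ=0.05316; R = I + sinθ·[k]× + (1−cosθ)·[k]×²:
    [+0.95739 +0.28879 -0.00175]
    [-0.28542 +0.94711 +0.14668]
    [+0.04402 -0.13993 +0.98918]
t = (-0.1103, -0.0860, 0.5530) m
M0: Pc = R·M0+t = (-0.15276, -0.00773, +0.54132); u = 534.1·(-0.15276)/0.54132 + 329.5 = 178.7808, v = 539.4·(-0.00773)/0.54132 + 248.5 = 240.7931
M1: Pc = R·M1+t = (-0.03117, -0.04398, +0.54691); u = 534.1·(-0.03117)/0.54691 + 329.5 = 299.0623, v = 539.4·(-0.04398)/0.54691 + 248.5 = 205.1215
M2: Pc = R·M2+t = (-0.06784, -0.16427, +0.56468); u = 534.1·(-0.06784)/0.56468 + 329.5 = 265.3306, v = 539.4·(-0.16427)/0.56468 + 248.5 = 91.5885
M3: Pc = R·M3+t = (-0.18943, -0.12802, +0.55909); u = 534.1·(-0.18943)/0.55909 + 329.5 = 148.5350, v = 539.4·(-0.12802)/0.55909 + 248.5 = 124.9910

c0=(178.78, 240.79) c1=(299.06, 205.12) c2=(265.33, 91.59) c3=(148.53, 124.99)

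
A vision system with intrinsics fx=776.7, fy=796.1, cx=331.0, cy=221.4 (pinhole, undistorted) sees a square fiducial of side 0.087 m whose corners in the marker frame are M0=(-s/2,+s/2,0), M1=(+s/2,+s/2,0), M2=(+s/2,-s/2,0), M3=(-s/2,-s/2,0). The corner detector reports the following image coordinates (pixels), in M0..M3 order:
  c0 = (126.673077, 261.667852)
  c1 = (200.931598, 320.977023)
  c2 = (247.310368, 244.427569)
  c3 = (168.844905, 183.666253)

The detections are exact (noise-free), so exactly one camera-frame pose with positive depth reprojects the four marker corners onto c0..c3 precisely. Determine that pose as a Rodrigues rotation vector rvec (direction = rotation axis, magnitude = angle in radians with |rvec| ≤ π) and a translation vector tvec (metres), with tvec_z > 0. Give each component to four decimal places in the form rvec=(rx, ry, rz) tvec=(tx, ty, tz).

Intrinsics K: fx=776.7, fy=796.1, cx=331.0, cy=221.4
Marker side s = 0.087 m; corners in marker frame (Z=0):
  M0 = (-0.0435, +0.0435, 0)
  M1 = (+0.0435, +0.0435, 0)
  M2 = (+0.0435, -0.0435, 0)
  M3 = (-0.0435, -0.0435, 0)
Detected image corners:
  c0 = (126.673077, 261.667852) px
  c1 = (200.931598, 320.977023) px
  c2 = (247.310368, 244.427569) px
  c3 = (168.844905, 183.666253) px
Planar DLT: solve 8×8 A·h = b for H (H[2,2]=1):
  H  [+841.79653 -411.47846 +185.12041]
  H  [+641.79384 +1020.42898 +253.31514]
  H  [-0.19026 +0.52293 +1.00000]
B = K⁻¹H; ‖b₁‖=1.459866, ‖b₂‖=1.459866; λ = 2/(‖b₁‖+‖b₂‖) = 0.684995, sign → tz>0 ⇒ λ=+0.684995
r₁ = λ·B[:,0] = (+0.79795,+0.58847,-0.13033); r₂ = λ·B[:,1] = (-0.51555,+0.77840,+0.35820)
r₃ = r₁×r₂ = (+0.31224,-0.21863,+0.92450); SVD([r₁ r₂ r₃]) → R = UVᵀ:
  R  [+0.79795 -0.51555 +0.31224]
  R  [+0.58847 +0.77840 -0.21863]
  R  [-0.13033 +0.35820 +0.92450]
t = (-0.12866, +0.02746, +0.68499) m
tr R = 2.500847; θ = arccos((tr R − 1)/2) = 0.722094 rad = 41.373°
axis k = ((R−Rᵀ)₃₂, (R−Rᵀ)₁₃, (R−Rᵀ)₂₁) / (2 sinθ) = (+0.436365, +0.334793, +0.835164)
rvec = θ·k = (+0.315096, +0.241752, +0.603067)

rvec=(0.3151, 0.2418, 0.6031) tvec=(-0.1287, 0.0275, 0.6850)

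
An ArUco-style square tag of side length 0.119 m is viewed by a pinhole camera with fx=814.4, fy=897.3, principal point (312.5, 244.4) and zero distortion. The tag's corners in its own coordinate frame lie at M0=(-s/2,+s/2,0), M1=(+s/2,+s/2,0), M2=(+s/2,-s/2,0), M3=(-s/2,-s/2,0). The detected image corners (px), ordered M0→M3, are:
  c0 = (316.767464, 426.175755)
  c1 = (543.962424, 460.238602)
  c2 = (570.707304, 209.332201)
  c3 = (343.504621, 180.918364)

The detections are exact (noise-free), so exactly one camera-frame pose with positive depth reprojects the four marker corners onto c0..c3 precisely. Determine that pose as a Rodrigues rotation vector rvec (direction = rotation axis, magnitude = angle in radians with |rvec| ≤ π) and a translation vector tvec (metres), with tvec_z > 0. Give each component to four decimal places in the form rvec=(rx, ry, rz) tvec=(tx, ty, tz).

rvec=(-0.0142, 0.0801, 0.1194) tvec=(0.0683, 0.0355, 0.4277)

Intrinsics K: fx=814.4, fy=897.3, cx=312.5, cy=244.4
Marker side s = 0.119 m; corners in marker frame (Z=0):
  M0 = (-0.0595, +0.0595, 0)
  M1 = (+0.0595, +0.0595, 0)
  M2 = (+0.0595, -0.0595, 0)
  M3 = (-0.0595, -0.0595, 0)
Detected image corners:
  c0 = (316.767464, 426.175755) px
  c1 = (543.962424, 460.238602) px
  c2 = (570.707304, 209.332201) px
  c3 = (343.504621, 180.918364) px
Planar DLT: solve 8×8 A·h = b for H (H[2,2]=1):
  H  [+1825.54899 -234.43693 +442.47816]
  H  [+202.28402 +2077.46211 +318.82925]
  H  [-0.18859 -0.02191 +1.00000]
B = K⁻¹H; ‖b₁‖=2.338069, ‖b₂‖=2.338069; λ = 2/(‖b₁‖+‖b₂‖) = 0.427703, sign → tz>0 ⇒ λ=+0.427703
r₁ = λ·B[:,0] = (+0.98969,+0.11839,-0.08066); r₂ = λ·B[:,1] = (-0.11952,+0.99279,-0.00937)
r₃ = r₁×r₂ = (+0.07897,+0.01892,+0.99670); SVD([r₁ r₂ r₃]) → R = UVᵀ:
  R  [+0.98969 -0.11952 +0.07897]
  R  [+0.11839 +0.99279 +0.01892]
  R  [-0.08066 -0.00937 +0.99670]
t = (+0.06826, +0.03548, +0.42770) m
tr R = 2.979170; θ = arccos((tr R − 1)/2) = 0.144451 rad = 8.276°
axis k = ((R−Rᵀ)₃₂, (R−Rᵀ)₁₃, (R−Rᵀ)₂₁) / (2 sinθ) = (-0.098255, +0.554471, +0.826383)
rvec = θ·k = (-0.014193, +0.080094, +0.119372)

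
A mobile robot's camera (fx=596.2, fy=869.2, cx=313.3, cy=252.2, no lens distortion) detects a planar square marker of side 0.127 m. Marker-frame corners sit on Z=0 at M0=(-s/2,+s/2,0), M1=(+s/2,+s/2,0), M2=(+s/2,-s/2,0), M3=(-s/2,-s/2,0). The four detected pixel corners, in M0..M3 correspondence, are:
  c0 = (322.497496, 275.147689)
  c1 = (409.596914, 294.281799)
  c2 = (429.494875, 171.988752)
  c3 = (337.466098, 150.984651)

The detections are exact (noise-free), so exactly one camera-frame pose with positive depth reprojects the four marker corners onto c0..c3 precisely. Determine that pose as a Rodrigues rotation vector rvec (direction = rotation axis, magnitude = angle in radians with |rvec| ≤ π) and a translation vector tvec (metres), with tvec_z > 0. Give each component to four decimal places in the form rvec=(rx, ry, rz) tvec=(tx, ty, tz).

Intrinsics K: fx=596.2, fy=869.2, cx=313.3, cy=252.2
Marker side s = 0.127 m; corners in marker frame (Z=0):
  M0 = (-0.0635, +0.0635, 0)
  M1 = (+0.0635, +0.0635, 0)
  M2 = (+0.0635, -0.0635, 0)
  M3 = (-0.0635, -0.0635, 0)
Detected image corners:
  c0 = (322.497496, 275.147689) px
  c1 = (409.596914, 294.281799) px
  c2 = (429.494875, 171.988752) px
  c3 = (337.466098, 150.984651) px
Planar DLT: solve 8×8 A·h = b for H (H[2,2]=1):
  H  [+722.45027 +28.53897 +374.65368]
  H  [+168.39417 +1069.01989 +224.86257]
  H  [+0.04741 +0.44259 +1.00000]
B = K⁻¹H; ‖b₁‖=1.201351, ‖b₂‖=1.201351; λ = 2/(‖b₁‖+‖b₂‖) = 0.832396, sign → tz>0 ⇒ λ=+0.832396
r₁ = λ·B[:,0] = (+0.98793,+0.14981,+0.03946); r₂ = λ·B[:,1] = (-0.15375,+0.91686,+0.36841)
r₃ = r₁×r₂ = (+0.01901,-0.37003,+0.92882); SVD([r₁ r₂ r₃]) → R = UVᵀ:
  R  [+0.98793 -0.15375 +0.01901]
  R  [+0.14981 +0.91686 -0.37003]
  R  [+0.03946 +0.36841 +0.92882]
t = (+0.08566, -0.02618, +0.83240) m
tr R = 2.833611; θ = arccos((tr R − 1)/2) = 0.410790 rad = 23.537°
axis k = ((R−Rᵀ)₃₂, (R−Rᵀ)₁₃, (R−Rᵀ)₂₁) / (2 sinθ) = (+0.924594, -0.025604, +0.380093)
rvec = θ·k = (+0.379814, -0.010518, +0.156138)

rvec=(0.3798, -0.0105, 0.1561) tvec=(0.0857, -0.0262, 0.8324)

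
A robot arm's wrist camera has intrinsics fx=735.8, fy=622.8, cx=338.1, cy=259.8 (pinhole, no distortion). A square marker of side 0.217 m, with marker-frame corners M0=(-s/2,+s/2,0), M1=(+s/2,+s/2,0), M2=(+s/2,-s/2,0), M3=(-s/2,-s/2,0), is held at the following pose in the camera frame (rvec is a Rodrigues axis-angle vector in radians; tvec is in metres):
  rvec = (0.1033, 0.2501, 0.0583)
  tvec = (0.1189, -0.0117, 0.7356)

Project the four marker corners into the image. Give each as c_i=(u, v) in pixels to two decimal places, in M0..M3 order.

c0=(346.75, 330.94) c1=(561.59, 349.36) c2=(579.43, 159.94) c3=(356.55, 154.30)

Intrinsics K: fx=735.8, fy=622.8, cx=338.1, cy=259.8
Marker side s = 0.217 m; corners in marker frame (Z=0):
  M0 = (-0.1085, +0.1085, 0)
  M1 = (+0.1085, +0.1085, 0)
  M2 = (+0.1085, -0.1085, 0)
  M3 = (-0.1085, -0.1085, 0)
rvec = (0.1033, 0.2501, 0.0583), |rvec| = θ = 0.27680 rad = 15.860°
Rodrigues: sinθ=0.27328, 1−cosθ=0.03807; R = I + sinθ·[k]× + (1−cosθ)·[k]×²:
    [+0.96724 -0.04472 +0.24991]
    [+0.07039 +0.99301 -0.09474]
    [-0.24393 +0.10923 +0.96362]
t = (0.1189, -0.0117, 0.7356) m
M0: Pc = R·M0+t = (+0.00910, +0.08840, +0.77392); u = 735.8·(+0.00910)/0.77392 + 338.1 = 346.7542, v = 622.8·(+0.08840)/0.77392 + 259.8 = 330.9418
M1: Pc = R·M1+t = (+0.21899, +0.10368, +0.72099); u = 735.8·(+0.21899)/0.72099 + 338.1 = 561.5924, v = 622.8·(+0.10368)/0.72099 + 259.8 = 349.3600
M2: Pc = R·M2+t = (+0.22870, -0.11180, +0.69728); u = 735.8·(+0.22870)/0.69728 + 338.1 = 579.4306, v = 622.8·(-0.11180)/0.69728 + 259.8 = 159.9388
M3: Pc = R·M3+t = (+0.01881, -0.12708, +0.75021); u = 735.8·(+0.01881)/0.75021 + 338.1 = 356.5460, v = 622.8·(-0.12708)/0.75021 + 259.8 = 154.3035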